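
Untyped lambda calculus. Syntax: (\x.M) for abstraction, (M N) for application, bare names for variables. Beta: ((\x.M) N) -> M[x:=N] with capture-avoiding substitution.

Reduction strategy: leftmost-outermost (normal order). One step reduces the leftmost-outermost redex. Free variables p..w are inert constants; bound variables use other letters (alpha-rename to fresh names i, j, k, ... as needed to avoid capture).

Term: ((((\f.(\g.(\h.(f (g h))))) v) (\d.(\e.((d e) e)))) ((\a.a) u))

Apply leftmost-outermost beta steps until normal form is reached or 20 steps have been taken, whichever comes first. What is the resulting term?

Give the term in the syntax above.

Step 0: ((((\f.(\g.(\h.(f (g h))))) v) (\d.(\e.((d e) e)))) ((\a.a) u))
Step 1: (((\g.(\h.(v (g h)))) (\d.(\e.((d e) e)))) ((\a.a) u))
Step 2: ((\h.(v ((\d.(\e.((d e) e))) h))) ((\a.a) u))
Step 3: (v ((\d.(\e.((d e) e))) ((\a.a) u)))
Step 4: (v (\e.((((\a.a) u) e) e)))
Step 5: (v (\e.((u e) e)))

Answer: (v (\e.((u e) e)))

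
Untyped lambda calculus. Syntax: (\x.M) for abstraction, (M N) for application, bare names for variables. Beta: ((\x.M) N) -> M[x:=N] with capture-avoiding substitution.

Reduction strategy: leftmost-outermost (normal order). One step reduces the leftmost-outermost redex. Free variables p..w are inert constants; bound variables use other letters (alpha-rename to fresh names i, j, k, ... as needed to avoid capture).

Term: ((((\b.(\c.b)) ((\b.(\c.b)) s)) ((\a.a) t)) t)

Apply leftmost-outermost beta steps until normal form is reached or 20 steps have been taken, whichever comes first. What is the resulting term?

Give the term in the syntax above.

Answer: s

Derivation:
Step 0: ((((\b.(\c.b)) ((\b.(\c.b)) s)) ((\a.a) t)) t)
Step 1: (((\c.((\b.(\c.b)) s)) ((\a.a) t)) t)
Step 2: (((\b.(\c.b)) s) t)
Step 3: ((\c.s) t)
Step 4: s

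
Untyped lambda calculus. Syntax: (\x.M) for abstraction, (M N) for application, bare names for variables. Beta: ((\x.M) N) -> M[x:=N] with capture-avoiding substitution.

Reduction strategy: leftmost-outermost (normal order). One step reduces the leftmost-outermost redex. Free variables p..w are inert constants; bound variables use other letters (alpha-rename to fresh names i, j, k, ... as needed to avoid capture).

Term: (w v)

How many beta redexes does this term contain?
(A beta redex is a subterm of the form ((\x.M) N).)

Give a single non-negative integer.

Answer: 0

Derivation:
Term: (w v)
  (no redexes)
Total redexes: 0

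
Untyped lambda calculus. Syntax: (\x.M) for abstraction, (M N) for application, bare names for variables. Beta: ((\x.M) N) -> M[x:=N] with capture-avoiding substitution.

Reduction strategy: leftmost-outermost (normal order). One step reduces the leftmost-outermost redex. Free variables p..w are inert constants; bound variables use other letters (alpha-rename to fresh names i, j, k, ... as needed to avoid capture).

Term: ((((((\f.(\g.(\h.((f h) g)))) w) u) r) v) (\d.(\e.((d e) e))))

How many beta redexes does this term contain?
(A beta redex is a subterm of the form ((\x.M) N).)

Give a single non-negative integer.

Answer: 1

Derivation:
Term: ((((((\f.(\g.(\h.((f h) g)))) w) u) r) v) (\d.(\e.((d e) e))))
  Redex: ((\f.(\g.(\h.((f h) g)))) w)
Total redexes: 1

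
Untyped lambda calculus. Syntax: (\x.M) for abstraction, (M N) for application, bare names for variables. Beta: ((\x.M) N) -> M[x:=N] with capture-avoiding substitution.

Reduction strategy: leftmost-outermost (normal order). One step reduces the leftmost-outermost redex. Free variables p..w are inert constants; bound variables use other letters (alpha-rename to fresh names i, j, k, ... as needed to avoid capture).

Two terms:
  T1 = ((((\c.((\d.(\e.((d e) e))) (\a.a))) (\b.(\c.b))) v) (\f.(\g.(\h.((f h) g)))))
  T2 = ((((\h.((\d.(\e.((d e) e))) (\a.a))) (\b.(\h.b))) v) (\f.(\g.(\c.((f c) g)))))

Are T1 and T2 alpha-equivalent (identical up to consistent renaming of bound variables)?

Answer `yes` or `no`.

Term 1: ((((\c.((\d.(\e.((d e) e))) (\a.a))) (\b.(\c.b))) v) (\f.(\g.(\h.((f h) g)))))
Term 2: ((((\h.((\d.(\e.((d e) e))) (\a.a))) (\b.(\h.b))) v) (\f.(\g.(\c.((f c) g)))))
Alpha-equivalence: compare structure up to binder renaming.
Result: True

Answer: yes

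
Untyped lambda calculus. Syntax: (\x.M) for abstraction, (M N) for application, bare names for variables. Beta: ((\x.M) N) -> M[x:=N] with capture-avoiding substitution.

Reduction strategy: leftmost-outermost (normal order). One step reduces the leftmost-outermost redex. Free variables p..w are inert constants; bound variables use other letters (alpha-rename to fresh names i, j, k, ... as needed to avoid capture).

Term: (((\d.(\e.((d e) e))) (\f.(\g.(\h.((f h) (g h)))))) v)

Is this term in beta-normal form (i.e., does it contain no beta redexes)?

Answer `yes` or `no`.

Answer: no

Derivation:
Term: (((\d.(\e.((d e) e))) (\f.(\g.(\h.((f h) (g h)))))) v)
Found 1 beta redex(es).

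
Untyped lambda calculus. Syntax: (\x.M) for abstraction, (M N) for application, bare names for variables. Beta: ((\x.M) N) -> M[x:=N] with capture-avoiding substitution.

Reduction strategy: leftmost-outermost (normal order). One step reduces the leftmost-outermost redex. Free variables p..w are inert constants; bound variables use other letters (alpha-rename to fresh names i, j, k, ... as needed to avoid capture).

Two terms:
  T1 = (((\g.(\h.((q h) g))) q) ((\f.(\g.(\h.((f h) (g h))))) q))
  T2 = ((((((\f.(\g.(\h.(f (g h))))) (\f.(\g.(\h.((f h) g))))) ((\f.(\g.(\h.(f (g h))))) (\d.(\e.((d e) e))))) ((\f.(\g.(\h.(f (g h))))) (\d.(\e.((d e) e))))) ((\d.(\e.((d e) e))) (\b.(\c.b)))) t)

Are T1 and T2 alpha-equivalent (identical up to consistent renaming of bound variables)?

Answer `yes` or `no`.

Term 1: (((\g.(\h.((q h) g))) q) ((\f.(\g.(\h.((f h) (g h))))) q))
Term 2: ((((((\f.(\g.(\h.(f (g h))))) (\f.(\g.(\h.((f h) g))))) ((\f.(\g.(\h.(f (g h))))) (\d.(\e.((d e) e))))) ((\f.(\g.(\h.(f (g h))))) (\d.(\e.((d e) e))))) ((\d.(\e.((d e) e))) (\b.(\c.b)))) t)
Alpha-equivalence: compare structure up to binder renaming.
Result: False

Answer: no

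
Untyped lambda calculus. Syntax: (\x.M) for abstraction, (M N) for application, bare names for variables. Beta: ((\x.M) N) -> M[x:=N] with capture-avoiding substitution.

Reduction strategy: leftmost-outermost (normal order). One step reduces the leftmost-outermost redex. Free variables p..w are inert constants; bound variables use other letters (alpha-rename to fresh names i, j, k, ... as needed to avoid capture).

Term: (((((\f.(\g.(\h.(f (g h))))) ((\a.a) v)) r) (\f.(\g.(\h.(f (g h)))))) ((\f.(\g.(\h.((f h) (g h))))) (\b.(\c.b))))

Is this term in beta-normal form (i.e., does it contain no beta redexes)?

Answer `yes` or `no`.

Answer: no

Derivation:
Term: (((((\f.(\g.(\h.(f (g h))))) ((\a.a) v)) r) (\f.(\g.(\h.(f (g h)))))) ((\f.(\g.(\h.((f h) (g h))))) (\b.(\c.b))))
Found 3 beta redex(es).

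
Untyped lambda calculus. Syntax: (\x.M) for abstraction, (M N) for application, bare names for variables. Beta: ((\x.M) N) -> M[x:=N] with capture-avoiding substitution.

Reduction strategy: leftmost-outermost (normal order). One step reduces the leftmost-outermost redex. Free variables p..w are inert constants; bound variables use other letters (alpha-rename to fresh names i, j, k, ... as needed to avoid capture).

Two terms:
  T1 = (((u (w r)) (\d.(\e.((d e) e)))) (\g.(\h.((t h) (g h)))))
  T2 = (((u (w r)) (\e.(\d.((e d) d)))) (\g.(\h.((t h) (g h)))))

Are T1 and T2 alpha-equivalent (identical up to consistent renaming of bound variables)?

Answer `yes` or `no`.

Term 1: (((u (w r)) (\d.(\e.((d e) e)))) (\g.(\h.((t h) (g h)))))
Term 2: (((u (w r)) (\e.(\d.((e d) d)))) (\g.(\h.((t h) (g h)))))
Alpha-equivalence: compare structure up to binder renaming.
Result: True

Answer: yes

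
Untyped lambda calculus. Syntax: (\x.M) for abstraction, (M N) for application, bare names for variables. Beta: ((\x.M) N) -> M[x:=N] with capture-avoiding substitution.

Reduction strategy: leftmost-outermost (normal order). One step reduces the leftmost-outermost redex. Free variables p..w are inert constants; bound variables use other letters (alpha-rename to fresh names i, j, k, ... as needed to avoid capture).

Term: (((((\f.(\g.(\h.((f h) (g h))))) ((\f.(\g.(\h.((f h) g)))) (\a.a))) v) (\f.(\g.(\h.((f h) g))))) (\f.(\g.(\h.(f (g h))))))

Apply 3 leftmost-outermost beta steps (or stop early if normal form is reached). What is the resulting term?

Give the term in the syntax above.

Answer: (((((\f.(\g.(\h.((f h) g)))) (\a.a)) (\f.(\g.(\h.((f h) g))))) (v (\f.(\g.(\h.((f h) g)))))) (\f.(\g.(\h.(f (g h))))))

Derivation:
Step 0: (((((\f.(\g.(\h.((f h) (g h))))) ((\f.(\g.(\h.((f h) g)))) (\a.a))) v) (\f.(\g.(\h.((f h) g))))) (\f.(\g.(\h.(f (g h))))))
Step 1: ((((\g.(\h.((((\f.(\g.(\h.((f h) g)))) (\a.a)) h) (g h)))) v) (\f.(\g.(\h.((f h) g))))) (\f.(\g.(\h.(f (g h))))))
Step 2: (((\h.((((\f.(\g.(\h.((f h) g)))) (\a.a)) h) (v h))) (\f.(\g.(\h.((f h) g))))) (\f.(\g.(\h.(f (g h))))))
Step 3: (((((\f.(\g.(\h.((f h) g)))) (\a.a)) (\f.(\g.(\h.((f h) g))))) (v (\f.(\g.(\h.((f h) g)))))) (\f.(\g.(\h.(f (g h))))))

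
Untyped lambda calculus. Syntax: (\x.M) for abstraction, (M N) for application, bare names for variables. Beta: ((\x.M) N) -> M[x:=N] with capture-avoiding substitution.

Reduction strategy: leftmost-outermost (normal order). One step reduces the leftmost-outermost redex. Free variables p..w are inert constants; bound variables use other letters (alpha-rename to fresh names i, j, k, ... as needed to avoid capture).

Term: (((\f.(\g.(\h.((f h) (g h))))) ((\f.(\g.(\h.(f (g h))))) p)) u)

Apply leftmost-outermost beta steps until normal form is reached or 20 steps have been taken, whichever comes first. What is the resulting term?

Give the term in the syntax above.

Step 0: (((\f.(\g.(\h.((f h) (g h))))) ((\f.(\g.(\h.(f (g h))))) p)) u)
Step 1: ((\g.(\h.((((\f.(\g.(\h.(f (g h))))) p) h) (g h)))) u)
Step 2: (\h.((((\f.(\g.(\h.(f (g h))))) p) h) (u h)))
Step 3: (\h.(((\g.(\h.(p (g h)))) h) (u h)))
Step 4: (\h.((\i.(p (h i))) (u h)))
Step 5: (\h.(p (h (u h))))

Answer: (\h.(p (h (u h))))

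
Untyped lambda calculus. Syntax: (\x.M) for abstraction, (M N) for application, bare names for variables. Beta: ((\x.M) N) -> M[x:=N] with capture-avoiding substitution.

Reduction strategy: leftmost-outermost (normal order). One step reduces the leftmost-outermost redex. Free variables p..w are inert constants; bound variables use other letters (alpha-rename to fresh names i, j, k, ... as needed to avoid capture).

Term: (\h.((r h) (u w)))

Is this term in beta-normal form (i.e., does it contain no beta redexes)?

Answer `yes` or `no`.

Term: (\h.((r h) (u w)))
No beta redexes found.

Answer: yes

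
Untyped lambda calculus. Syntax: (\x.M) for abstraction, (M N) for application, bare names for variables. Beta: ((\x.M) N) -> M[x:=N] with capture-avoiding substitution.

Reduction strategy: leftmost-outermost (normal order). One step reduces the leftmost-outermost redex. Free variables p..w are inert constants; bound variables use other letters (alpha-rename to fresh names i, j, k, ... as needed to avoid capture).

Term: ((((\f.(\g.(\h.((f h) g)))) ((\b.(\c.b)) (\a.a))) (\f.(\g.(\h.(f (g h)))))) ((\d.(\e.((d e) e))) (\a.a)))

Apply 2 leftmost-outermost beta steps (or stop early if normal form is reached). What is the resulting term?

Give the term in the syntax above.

Step 0: ((((\f.(\g.(\h.((f h) g)))) ((\b.(\c.b)) (\a.a))) (\f.(\g.(\h.(f (g h)))))) ((\d.(\e.((d e) e))) (\a.a)))
Step 1: (((\g.(\h.((((\b.(\c.b)) (\a.a)) h) g))) (\f.(\g.(\h.(f (g h)))))) ((\d.(\e.((d e) e))) (\a.a)))
Step 2: ((\h.((((\b.(\c.b)) (\a.a)) h) (\f.(\g.(\h.(f (g h))))))) ((\d.(\e.((d e) e))) (\a.a)))

Answer: ((\h.((((\b.(\c.b)) (\a.a)) h) (\f.(\g.(\h.(f (g h))))))) ((\d.(\e.((d e) e))) (\a.a)))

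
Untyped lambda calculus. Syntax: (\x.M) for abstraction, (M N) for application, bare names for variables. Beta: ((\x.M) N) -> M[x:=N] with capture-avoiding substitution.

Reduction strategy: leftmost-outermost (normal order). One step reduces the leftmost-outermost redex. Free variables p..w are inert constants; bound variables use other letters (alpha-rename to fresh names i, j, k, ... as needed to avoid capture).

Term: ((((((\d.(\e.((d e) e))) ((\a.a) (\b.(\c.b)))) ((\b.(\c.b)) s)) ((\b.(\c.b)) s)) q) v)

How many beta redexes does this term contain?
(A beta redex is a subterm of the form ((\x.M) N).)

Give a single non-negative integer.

Answer: 4

Derivation:
Term: ((((((\d.(\e.((d e) e))) ((\a.a) (\b.(\c.b)))) ((\b.(\c.b)) s)) ((\b.(\c.b)) s)) q) v)
  Redex: ((\d.(\e.((d e) e))) ((\a.a) (\b.(\c.b))))
  Redex: ((\a.a) (\b.(\c.b)))
  Redex: ((\b.(\c.b)) s)
  Redex: ((\b.(\c.b)) s)
Total redexes: 4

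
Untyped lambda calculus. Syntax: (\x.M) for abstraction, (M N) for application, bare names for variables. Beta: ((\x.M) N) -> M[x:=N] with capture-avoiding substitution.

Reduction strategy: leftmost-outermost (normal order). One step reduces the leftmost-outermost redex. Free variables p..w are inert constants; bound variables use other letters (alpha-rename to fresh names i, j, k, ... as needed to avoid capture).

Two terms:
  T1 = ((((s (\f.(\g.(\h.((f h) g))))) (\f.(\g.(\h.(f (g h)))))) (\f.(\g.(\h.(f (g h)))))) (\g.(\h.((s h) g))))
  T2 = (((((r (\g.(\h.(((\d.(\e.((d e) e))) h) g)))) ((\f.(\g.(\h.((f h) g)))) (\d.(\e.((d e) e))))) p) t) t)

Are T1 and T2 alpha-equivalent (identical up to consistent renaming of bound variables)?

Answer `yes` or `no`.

Answer: no

Derivation:
Term 1: ((((s (\f.(\g.(\h.((f h) g))))) (\f.(\g.(\h.(f (g h)))))) (\f.(\g.(\h.(f (g h)))))) (\g.(\h.((s h) g))))
Term 2: (((((r (\g.(\h.(((\d.(\e.((d e) e))) h) g)))) ((\f.(\g.(\h.((f h) g)))) (\d.(\e.((d e) e))))) p) t) t)
Alpha-equivalence: compare structure up to binder renaming.
Result: False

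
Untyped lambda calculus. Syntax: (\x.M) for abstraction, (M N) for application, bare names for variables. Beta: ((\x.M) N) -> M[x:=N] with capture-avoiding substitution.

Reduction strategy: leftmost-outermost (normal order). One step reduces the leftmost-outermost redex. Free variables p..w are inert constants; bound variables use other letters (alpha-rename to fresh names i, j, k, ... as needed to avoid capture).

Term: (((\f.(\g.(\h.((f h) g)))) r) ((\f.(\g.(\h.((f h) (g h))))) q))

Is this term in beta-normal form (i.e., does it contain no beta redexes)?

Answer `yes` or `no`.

Term: (((\f.(\g.(\h.((f h) g)))) r) ((\f.(\g.(\h.((f h) (g h))))) q))
Found 2 beta redex(es).

Answer: no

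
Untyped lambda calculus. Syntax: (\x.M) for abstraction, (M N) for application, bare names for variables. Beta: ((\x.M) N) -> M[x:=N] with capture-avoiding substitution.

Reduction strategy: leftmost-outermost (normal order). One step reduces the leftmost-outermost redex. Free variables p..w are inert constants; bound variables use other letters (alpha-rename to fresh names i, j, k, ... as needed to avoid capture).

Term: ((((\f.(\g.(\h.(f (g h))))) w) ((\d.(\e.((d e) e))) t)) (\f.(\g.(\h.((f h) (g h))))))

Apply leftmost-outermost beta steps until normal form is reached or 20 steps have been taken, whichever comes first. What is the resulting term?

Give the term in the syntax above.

Answer: (w ((t (\f.(\g.(\h.((f h) (g h)))))) (\f.(\g.(\h.((f h) (g h)))))))

Derivation:
Step 0: ((((\f.(\g.(\h.(f (g h))))) w) ((\d.(\e.((d e) e))) t)) (\f.(\g.(\h.((f h) (g h))))))
Step 1: (((\g.(\h.(w (g h)))) ((\d.(\e.((d e) e))) t)) (\f.(\g.(\h.((f h) (g h))))))
Step 2: ((\h.(w (((\d.(\e.((d e) e))) t) h))) (\f.(\g.(\h.((f h) (g h))))))
Step 3: (w (((\d.(\e.((d e) e))) t) (\f.(\g.(\h.((f h) (g h)))))))
Step 4: (w ((\e.((t e) e)) (\f.(\g.(\h.((f h) (g h)))))))
Step 5: (w ((t (\f.(\g.(\h.((f h) (g h)))))) (\f.(\g.(\h.((f h) (g h)))))))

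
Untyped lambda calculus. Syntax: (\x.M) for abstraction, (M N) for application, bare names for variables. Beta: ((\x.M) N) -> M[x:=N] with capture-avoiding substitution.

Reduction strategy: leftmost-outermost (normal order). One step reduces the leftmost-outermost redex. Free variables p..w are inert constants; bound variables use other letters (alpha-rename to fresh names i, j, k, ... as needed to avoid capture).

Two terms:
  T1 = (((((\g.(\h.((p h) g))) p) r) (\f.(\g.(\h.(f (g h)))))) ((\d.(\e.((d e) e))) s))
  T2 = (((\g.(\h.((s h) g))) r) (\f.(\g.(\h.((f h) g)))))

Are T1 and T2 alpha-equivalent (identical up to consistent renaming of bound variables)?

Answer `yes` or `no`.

Term 1: (((((\g.(\h.((p h) g))) p) r) (\f.(\g.(\h.(f (g h)))))) ((\d.(\e.((d e) e))) s))
Term 2: (((\g.(\h.((s h) g))) r) (\f.(\g.(\h.((f h) g)))))
Alpha-equivalence: compare structure up to binder renaming.
Result: False

Answer: no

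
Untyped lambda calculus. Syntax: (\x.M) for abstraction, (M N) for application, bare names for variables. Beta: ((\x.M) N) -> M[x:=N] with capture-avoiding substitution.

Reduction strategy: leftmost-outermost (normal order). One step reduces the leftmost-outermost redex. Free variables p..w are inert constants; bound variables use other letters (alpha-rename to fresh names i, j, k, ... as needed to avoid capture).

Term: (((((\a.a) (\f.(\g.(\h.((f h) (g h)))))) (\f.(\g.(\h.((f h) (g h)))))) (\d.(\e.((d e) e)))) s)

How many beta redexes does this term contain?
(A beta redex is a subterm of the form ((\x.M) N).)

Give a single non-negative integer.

Term: (((((\a.a) (\f.(\g.(\h.((f h) (g h)))))) (\f.(\g.(\h.((f h) (g h)))))) (\d.(\e.((d e) e)))) s)
  Redex: ((\a.a) (\f.(\g.(\h.((f h) (g h))))))
Total redexes: 1

Answer: 1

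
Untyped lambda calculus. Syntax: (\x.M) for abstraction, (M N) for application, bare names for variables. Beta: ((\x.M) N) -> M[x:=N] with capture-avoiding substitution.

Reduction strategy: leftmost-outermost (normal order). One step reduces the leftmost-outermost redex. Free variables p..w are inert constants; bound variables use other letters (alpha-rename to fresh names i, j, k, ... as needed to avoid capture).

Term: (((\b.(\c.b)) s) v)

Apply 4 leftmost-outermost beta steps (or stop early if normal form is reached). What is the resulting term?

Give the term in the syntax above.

Answer: s

Derivation:
Step 0: (((\b.(\c.b)) s) v)
Step 1: ((\c.s) v)
Step 2: s
Step 3: (normal form reached)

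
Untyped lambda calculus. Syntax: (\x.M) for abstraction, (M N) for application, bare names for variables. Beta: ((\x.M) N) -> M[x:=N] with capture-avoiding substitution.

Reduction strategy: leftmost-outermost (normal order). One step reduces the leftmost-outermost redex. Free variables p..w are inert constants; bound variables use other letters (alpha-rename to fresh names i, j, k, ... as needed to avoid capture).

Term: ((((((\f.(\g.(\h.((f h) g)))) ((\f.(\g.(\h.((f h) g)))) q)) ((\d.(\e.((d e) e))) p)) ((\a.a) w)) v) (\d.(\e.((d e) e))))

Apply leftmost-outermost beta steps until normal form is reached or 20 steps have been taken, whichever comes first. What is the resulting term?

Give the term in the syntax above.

Answer: ((((q (\e.((p e) e))) w) v) (\d.(\e.((d e) e))))

Derivation:
Step 0: ((((((\f.(\g.(\h.((f h) g)))) ((\f.(\g.(\h.((f h) g)))) q)) ((\d.(\e.((d e) e))) p)) ((\a.a) w)) v) (\d.(\e.((d e) e))))
Step 1: (((((\g.(\h.((((\f.(\g.(\h.((f h) g)))) q) h) g))) ((\d.(\e.((d e) e))) p)) ((\a.a) w)) v) (\d.(\e.((d e) e))))
Step 2: ((((\h.((((\f.(\g.(\h.((f h) g)))) q) h) ((\d.(\e.((d e) e))) p))) ((\a.a) w)) v) (\d.(\e.((d e) e))))
Step 3: ((((((\f.(\g.(\h.((f h) g)))) q) ((\a.a) w)) ((\d.(\e.((d e) e))) p)) v) (\d.(\e.((d e) e))))
Step 4: (((((\g.(\h.((q h) g))) ((\a.a) w)) ((\d.(\e.((d e) e))) p)) v) (\d.(\e.((d e) e))))
Step 5: ((((\h.((q h) ((\a.a) w))) ((\d.(\e.((d e) e))) p)) v) (\d.(\e.((d e) e))))
Step 6: ((((q ((\d.(\e.((d e) e))) p)) ((\a.a) w)) v) (\d.(\e.((d e) e))))
Step 7: ((((q (\e.((p e) e))) ((\a.a) w)) v) (\d.(\e.((d e) e))))
Step 8: ((((q (\e.((p e) e))) w) v) (\d.(\e.((d e) e))))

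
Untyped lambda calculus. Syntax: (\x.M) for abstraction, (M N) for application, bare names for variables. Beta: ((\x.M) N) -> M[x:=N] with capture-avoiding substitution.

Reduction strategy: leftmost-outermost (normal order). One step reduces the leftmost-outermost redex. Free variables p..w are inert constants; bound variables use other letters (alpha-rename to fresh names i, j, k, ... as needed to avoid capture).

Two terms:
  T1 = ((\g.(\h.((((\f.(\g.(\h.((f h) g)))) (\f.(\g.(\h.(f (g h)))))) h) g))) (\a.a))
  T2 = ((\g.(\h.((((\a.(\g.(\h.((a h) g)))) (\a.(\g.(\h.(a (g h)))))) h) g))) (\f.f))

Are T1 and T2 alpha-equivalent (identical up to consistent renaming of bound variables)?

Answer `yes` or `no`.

Answer: yes

Derivation:
Term 1: ((\g.(\h.((((\f.(\g.(\h.((f h) g)))) (\f.(\g.(\h.(f (g h)))))) h) g))) (\a.a))
Term 2: ((\g.(\h.((((\a.(\g.(\h.((a h) g)))) (\a.(\g.(\h.(a (g h)))))) h) g))) (\f.f))
Alpha-equivalence: compare structure up to binder renaming.
Result: True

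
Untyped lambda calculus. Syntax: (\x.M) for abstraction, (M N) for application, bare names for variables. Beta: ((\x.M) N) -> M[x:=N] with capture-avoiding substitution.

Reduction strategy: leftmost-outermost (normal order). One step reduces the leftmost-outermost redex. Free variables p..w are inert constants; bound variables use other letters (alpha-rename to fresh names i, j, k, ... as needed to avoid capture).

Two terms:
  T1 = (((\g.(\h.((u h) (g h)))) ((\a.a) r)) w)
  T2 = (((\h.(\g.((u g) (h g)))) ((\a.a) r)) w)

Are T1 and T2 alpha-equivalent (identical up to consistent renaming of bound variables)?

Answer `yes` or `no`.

Term 1: (((\g.(\h.((u h) (g h)))) ((\a.a) r)) w)
Term 2: (((\h.(\g.((u g) (h g)))) ((\a.a) r)) w)
Alpha-equivalence: compare structure up to binder renaming.
Result: True

Answer: yes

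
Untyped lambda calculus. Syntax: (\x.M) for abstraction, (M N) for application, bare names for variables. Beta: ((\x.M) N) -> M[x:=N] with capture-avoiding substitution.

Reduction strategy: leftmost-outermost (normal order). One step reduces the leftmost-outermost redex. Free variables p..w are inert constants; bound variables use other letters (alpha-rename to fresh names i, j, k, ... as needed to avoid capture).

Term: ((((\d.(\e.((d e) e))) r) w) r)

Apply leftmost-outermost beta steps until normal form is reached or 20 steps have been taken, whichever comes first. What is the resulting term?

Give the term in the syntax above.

Step 0: ((((\d.(\e.((d e) e))) r) w) r)
Step 1: (((\e.((r e) e)) w) r)
Step 2: (((r w) w) r)

Answer: (((r w) w) r)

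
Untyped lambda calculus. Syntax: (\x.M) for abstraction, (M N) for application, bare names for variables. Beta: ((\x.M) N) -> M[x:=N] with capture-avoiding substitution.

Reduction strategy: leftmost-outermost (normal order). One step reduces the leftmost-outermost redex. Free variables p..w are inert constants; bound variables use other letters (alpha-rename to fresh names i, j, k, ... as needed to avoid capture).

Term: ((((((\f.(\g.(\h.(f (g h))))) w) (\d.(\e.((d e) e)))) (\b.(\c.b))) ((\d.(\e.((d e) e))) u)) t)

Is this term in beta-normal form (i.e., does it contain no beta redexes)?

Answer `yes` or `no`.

Term: ((((((\f.(\g.(\h.(f (g h))))) w) (\d.(\e.((d e) e)))) (\b.(\c.b))) ((\d.(\e.((d e) e))) u)) t)
Found 2 beta redex(es).

Answer: no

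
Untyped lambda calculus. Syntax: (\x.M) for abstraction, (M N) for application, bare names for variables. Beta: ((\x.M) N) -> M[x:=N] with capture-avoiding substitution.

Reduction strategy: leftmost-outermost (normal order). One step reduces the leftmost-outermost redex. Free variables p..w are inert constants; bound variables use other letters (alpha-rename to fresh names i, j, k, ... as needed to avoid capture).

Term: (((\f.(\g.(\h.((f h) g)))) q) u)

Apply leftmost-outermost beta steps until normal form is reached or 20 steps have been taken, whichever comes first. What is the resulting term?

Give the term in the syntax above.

Answer: (\h.((q h) u))

Derivation:
Step 0: (((\f.(\g.(\h.((f h) g)))) q) u)
Step 1: ((\g.(\h.((q h) g))) u)
Step 2: (\h.((q h) u))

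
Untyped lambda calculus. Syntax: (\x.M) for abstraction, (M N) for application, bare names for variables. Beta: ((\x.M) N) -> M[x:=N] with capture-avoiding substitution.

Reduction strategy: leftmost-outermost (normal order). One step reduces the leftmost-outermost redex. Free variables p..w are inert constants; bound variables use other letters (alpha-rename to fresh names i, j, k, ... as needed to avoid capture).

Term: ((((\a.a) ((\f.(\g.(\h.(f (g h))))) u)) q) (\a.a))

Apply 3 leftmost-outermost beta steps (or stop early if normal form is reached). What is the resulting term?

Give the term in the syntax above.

Step 0: ((((\a.a) ((\f.(\g.(\h.(f (g h))))) u)) q) (\a.a))
Step 1: ((((\f.(\g.(\h.(f (g h))))) u) q) (\a.a))
Step 2: (((\g.(\h.(u (g h)))) q) (\a.a))
Step 3: ((\h.(u (q h))) (\a.a))

Answer: ((\h.(u (q h))) (\a.a))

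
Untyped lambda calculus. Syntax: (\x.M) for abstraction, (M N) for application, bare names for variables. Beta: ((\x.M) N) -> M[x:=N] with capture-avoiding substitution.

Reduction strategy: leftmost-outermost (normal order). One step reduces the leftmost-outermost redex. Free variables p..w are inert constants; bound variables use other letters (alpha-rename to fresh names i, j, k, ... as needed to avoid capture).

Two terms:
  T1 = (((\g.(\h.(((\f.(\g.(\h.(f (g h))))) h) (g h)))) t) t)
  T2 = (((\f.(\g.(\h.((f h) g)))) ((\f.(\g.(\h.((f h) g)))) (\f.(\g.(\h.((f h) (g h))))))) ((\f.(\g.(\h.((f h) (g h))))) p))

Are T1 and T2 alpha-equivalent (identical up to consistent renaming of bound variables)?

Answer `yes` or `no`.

Term 1: (((\g.(\h.(((\f.(\g.(\h.(f (g h))))) h) (g h)))) t) t)
Term 2: (((\f.(\g.(\h.((f h) g)))) ((\f.(\g.(\h.((f h) g)))) (\f.(\g.(\h.((f h) (g h))))))) ((\f.(\g.(\h.((f h) (g h))))) p))
Alpha-equivalence: compare structure up to binder renaming.
Result: False

Answer: no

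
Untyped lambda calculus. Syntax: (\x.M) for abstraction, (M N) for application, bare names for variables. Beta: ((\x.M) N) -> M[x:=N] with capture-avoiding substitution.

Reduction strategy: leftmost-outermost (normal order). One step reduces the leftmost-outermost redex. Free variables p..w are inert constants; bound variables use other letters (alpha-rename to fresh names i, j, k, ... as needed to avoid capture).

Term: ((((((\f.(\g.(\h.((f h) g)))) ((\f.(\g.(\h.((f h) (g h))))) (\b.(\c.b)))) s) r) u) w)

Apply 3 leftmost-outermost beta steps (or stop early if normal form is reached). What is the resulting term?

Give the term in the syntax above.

Step 0: ((((((\f.(\g.(\h.((f h) g)))) ((\f.(\g.(\h.((f h) (g h))))) (\b.(\c.b)))) s) r) u) w)
Step 1: (((((\g.(\h.((((\f.(\g.(\h.((f h) (g h))))) (\b.(\c.b))) h) g))) s) r) u) w)
Step 2: ((((\h.((((\f.(\g.(\h.((f h) (g h))))) (\b.(\c.b))) h) s)) r) u) w)
Step 3: ((((((\f.(\g.(\h.((f h) (g h))))) (\b.(\c.b))) r) s) u) w)

Answer: ((((((\f.(\g.(\h.((f h) (g h))))) (\b.(\c.b))) r) s) u) w)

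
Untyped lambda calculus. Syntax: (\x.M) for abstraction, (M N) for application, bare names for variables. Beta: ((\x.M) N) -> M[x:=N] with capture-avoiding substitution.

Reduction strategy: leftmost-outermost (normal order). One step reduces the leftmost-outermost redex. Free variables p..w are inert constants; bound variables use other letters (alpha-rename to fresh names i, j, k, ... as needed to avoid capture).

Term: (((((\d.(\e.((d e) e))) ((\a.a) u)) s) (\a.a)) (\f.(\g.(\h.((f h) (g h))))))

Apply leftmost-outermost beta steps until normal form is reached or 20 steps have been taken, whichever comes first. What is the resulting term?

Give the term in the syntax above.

Answer: ((((u s) s) (\a.a)) (\f.(\g.(\h.((f h) (g h))))))

Derivation:
Step 0: (((((\d.(\e.((d e) e))) ((\a.a) u)) s) (\a.a)) (\f.(\g.(\h.((f h) (g h))))))
Step 1: ((((\e.((((\a.a) u) e) e)) s) (\a.a)) (\f.(\g.(\h.((f h) (g h))))))
Step 2: ((((((\a.a) u) s) s) (\a.a)) (\f.(\g.(\h.((f h) (g h))))))
Step 3: ((((u s) s) (\a.a)) (\f.(\g.(\h.((f h) (g h))))))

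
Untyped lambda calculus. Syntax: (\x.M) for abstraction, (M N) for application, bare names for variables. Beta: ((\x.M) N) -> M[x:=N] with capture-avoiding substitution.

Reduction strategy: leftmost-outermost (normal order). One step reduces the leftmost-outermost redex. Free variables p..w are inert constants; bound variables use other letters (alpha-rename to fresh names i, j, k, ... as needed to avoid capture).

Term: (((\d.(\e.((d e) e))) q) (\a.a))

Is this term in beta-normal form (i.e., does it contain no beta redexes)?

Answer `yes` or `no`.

Term: (((\d.(\e.((d e) e))) q) (\a.a))
Found 1 beta redex(es).

Answer: no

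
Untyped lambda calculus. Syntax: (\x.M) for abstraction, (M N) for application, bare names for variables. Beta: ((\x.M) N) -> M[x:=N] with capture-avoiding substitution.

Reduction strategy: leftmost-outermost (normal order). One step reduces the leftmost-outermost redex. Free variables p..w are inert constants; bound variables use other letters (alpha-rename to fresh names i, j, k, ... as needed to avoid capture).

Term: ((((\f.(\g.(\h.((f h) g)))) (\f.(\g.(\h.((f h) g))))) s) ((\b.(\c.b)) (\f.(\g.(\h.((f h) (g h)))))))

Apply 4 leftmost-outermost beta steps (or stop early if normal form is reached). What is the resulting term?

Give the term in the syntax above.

Answer: ((\g.(\h.((((\b.(\c.b)) (\f.(\g.(\h.((f h) (g h)))))) h) g))) s)

Derivation:
Step 0: ((((\f.(\g.(\h.((f h) g)))) (\f.(\g.(\h.((f h) g))))) s) ((\b.(\c.b)) (\f.(\g.(\h.((f h) (g h)))))))
Step 1: (((\g.(\h.(((\f.(\g.(\h.((f h) g)))) h) g))) s) ((\b.(\c.b)) (\f.(\g.(\h.((f h) (g h)))))))
Step 2: ((\h.(((\f.(\g.(\h.((f h) g)))) h) s)) ((\b.(\c.b)) (\f.(\g.(\h.((f h) (g h)))))))
Step 3: (((\f.(\g.(\h.((f h) g)))) ((\b.(\c.b)) (\f.(\g.(\h.((f h) (g h))))))) s)
Step 4: ((\g.(\h.((((\b.(\c.b)) (\f.(\g.(\h.((f h) (g h)))))) h) g))) s)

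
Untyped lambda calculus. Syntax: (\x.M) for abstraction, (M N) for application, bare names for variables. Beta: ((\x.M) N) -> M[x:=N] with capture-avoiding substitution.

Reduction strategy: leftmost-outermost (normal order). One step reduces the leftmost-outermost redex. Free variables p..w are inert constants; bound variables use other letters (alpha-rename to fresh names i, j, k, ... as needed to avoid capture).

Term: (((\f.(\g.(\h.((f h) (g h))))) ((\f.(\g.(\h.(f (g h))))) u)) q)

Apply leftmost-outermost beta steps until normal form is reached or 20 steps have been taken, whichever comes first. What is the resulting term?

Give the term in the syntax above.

Step 0: (((\f.(\g.(\h.((f h) (g h))))) ((\f.(\g.(\h.(f (g h))))) u)) q)
Step 1: ((\g.(\h.((((\f.(\g.(\h.(f (g h))))) u) h) (g h)))) q)
Step 2: (\h.((((\f.(\g.(\h.(f (g h))))) u) h) (q h)))
Step 3: (\h.(((\g.(\h.(u (g h)))) h) (q h)))
Step 4: (\h.((\i.(u (h i))) (q h)))
Step 5: (\h.(u (h (q h))))

Answer: (\h.(u (h (q h))))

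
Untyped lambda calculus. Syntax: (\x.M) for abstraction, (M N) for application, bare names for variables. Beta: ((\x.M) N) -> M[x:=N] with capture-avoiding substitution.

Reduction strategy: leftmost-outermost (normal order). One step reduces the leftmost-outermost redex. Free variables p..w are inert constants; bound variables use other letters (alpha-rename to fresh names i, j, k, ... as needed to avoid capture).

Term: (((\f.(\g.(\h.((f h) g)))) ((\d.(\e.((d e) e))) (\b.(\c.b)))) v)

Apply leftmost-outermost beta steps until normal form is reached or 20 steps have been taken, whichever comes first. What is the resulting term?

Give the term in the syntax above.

Step 0: (((\f.(\g.(\h.((f h) g)))) ((\d.(\e.((d e) e))) (\b.(\c.b)))) v)
Step 1: ((\g.(\h.((((\d.(\e.((d e) e))) (\b.(\c.b))) h) g))) v)
Step 2: (\h.((((\d.(\e.((d e) e))) (\b.(\c.b))) h) v))
Step 3: (\h.(((\e.(((\b.(\c.b)) e) e)) h) v))
Step 4: (\h.((((\b.(\c.b)) h) h) v))
Step 5: (\h.(((\c.h) h) v))
Step 6: (\h.(h v))

Answer: (\h.(h v))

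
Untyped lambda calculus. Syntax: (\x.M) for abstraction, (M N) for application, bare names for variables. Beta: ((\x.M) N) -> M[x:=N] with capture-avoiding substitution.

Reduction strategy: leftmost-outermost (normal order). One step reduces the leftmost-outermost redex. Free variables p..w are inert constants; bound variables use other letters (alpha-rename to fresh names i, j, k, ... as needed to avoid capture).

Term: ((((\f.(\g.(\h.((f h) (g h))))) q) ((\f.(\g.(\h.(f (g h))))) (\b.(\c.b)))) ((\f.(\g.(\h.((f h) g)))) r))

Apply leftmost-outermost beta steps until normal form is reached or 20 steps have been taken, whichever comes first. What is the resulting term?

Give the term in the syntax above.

Answer: ((q (\g.(\h.((r h) g)))) (\h.(\c.(\i.((r i) h)))))

Derivation:
Step 0: ((((\f.(\g.(\h.((f h) (g h))))) q) ((\f.(\g.(\h.(f (g h))))) (\b.(\c.b)))) ((\f.(\g.(\h.((f h) g)))) r))
Step 1: (((\g.(\h.((q h) (g h)))) ((\f.(\g.(\h.(f (g h))))) (\b.(\c.b)))) ((\f.(\g.(\h.((f h) g)))) r))
Step 2: ((\h.((q h) (((\f.(\g.(\h.(f (g h))))) (\b.(\c.b))) h))) ((\f.(\g.(\h.((f h) g)))) r))
Step 3: ((q ((\f.(\g.(\h.((f h) g)))) r)) (((\f.(\g.(\h.(f (g h))))) (\b.(\c.b))) ((\f.(\g.(\h.((f h) g)))) r)))
Step 4: ((q (\g.(\h.((r h) g)))) (((\f.(\g.(\h.(f (g h))))) (\b.(\c.b))) ((\f.(\g.(\h.((f h) g)))) r)))
Step 5: ((q (\g.(\h.((r h) g)))) ((\g.(\h.((\b.(\c.b)) (g h)))) ((\f.(\g.(\h.((f h) g)))) r)))
Step 6: ((q (\g.(\h.((r h) g)))) (\h.((\b.(\c.b)) (((\f.(\g.(\h.((f h) g)))) r) h))))
Step 7: ((q (\g.(\h.((r h) g)))) (\h.(\c.(((\f.(\g.(\h.((f h) g)))) r) h))))
Step 8: ((q (\g.(\h.((r h) g)))) (\h.(\c.((\g.(\h.((r h) g))) h))))
Step 9: ((q (\g.(\h.((r h) g)))) (\h.(\c.(\i.((r i) h)))))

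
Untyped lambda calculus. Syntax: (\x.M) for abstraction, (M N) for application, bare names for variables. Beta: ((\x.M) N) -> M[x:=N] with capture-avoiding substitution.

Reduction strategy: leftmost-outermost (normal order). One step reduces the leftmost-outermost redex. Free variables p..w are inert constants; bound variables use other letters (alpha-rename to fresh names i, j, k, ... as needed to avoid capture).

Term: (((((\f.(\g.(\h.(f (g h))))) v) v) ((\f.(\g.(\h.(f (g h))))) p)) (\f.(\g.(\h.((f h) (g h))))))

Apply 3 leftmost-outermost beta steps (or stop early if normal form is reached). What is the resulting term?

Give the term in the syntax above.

Answer: ((v (v ((\f.(\g.(\h.(f (g h))))) p))) (\f.(\g.(\h.((f h) (g h))))))

Derivation:
Step 0: (((((\f.(\g.(\h.(f (g h))))) v) v) ((\f.(\g.(\h.(f (g h))))) p)) (\f.(\g.(\h.((f h) (g h))))))
Step 1: ((((\g.(\h.(v (g h)))) v) ((\f.(\g.(\h.(f (g h))))) p)) (\f.(\g.(\h.((f h) (g h))))))
Step 2: (((\h.(v (v h))) ((\f.(\g.(\h.(f (g h))))) p)) (\f.(\g.(\h.((f h) (g h))))))
Step 3: ((v (v ((\f.(\g.(\h.(f (g h))))) p))) (\f.(\g.(\h.((f h) (g h))))))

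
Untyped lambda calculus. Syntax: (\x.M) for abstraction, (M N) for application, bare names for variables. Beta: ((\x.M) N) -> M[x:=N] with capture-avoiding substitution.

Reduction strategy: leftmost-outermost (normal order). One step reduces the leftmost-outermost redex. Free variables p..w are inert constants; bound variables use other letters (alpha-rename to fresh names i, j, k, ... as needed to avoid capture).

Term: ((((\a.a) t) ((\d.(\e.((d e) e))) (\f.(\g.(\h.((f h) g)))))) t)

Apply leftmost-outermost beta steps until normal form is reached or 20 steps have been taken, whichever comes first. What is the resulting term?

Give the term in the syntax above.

Step 0: ((((\a.a) t) ((\d.(\e.((d e) e))) (\f.(\g.(\h.((f h) g)))))) t)
Step 1: ((t ((\d.(\e.((d e) e))) (\f.(\g.(\h.((f h) g)))))) t)
Step 2: ((t (\e.(((\f.(\g.(\h.((f h) g)))) e) e))) t)
Step 3: ((t (\e.((\g.(\h.((e h) g))) e))) t)
Step 4: ((t (\e.(\h.((e h) e)))) t)

Answer: ((t (\e.(\h.((e h) e)))) t)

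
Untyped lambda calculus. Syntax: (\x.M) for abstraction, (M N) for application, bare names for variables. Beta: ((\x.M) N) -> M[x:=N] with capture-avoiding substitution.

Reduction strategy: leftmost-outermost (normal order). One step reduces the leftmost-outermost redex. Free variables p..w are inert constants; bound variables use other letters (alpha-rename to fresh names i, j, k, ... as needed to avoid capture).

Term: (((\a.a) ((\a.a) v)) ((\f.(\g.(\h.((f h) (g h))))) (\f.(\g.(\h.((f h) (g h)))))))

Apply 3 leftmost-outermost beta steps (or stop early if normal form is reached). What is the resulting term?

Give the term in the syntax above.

Answer: (v (\g.(\h.(((\f.(\g.(\h.((f h) (g h))))) h) (g h)))))

Derivation:
Step 0: (((\a.a) ((\a.a) v)) ((\f.(\g.(\h.((f h) (g h))))) (\f.(\g.(\h.((f h) (g h)))))))
Step 1: (((\a.a) v) ((\f.(\g.(\h.((f h) (g h))))) (\f.(\g.(\h.((f h) (g h)))))))
Step 2: (v ((\f.(\g.(\h.((f h) (g h))))) (\f.(\g.(\h.((f h) (g h)))))))
Step 3: (v (\g.(\h.(((\f.(\g.(\h.((f h) (g h))))) h) (g h)))))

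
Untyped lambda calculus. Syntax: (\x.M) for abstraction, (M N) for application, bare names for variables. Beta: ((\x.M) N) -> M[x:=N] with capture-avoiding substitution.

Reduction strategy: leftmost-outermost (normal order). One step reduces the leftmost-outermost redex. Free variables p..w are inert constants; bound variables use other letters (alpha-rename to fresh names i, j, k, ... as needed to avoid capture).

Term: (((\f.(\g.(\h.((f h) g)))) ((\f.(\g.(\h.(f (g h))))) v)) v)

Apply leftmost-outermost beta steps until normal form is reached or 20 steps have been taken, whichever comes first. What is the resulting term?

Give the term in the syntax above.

Step 0: (((\f.(\g.(\h.((f h) g)))) ((\f.(\g.(\h.(f (g h))))) v)) v)
Step 1: ((\g.(\h.((((\f.(\g.(\h.(f (g h))))) v) h) g))) v)
Step 2: (\h.((((\f.(\g.(\h.(f (g h))))) v) h) v))
Step 3: (\h.(((\g.(\h.(v (g h)))) h) v))
Step 4: (\h.((\i.(v (h i))) v))
Step 5: (\h.(v (h v)))

Answer: (\h.(v (h v)))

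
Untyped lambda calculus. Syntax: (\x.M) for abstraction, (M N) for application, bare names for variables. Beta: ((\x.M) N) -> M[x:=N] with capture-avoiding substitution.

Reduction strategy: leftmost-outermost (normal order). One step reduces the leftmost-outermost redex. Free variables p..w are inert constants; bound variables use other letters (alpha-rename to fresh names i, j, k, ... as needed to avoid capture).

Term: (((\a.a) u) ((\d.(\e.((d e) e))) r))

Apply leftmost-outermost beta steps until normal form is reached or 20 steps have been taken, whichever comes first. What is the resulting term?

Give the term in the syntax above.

Step 0: (((\a.a) u) ((\d.(\e.((d e) e))) r))
Step 1: (u ((\d.(\e.((d e) e))) r))
Step 2: (u (\e.((r e) e)))

Answer: (u (\e.((r e) e)))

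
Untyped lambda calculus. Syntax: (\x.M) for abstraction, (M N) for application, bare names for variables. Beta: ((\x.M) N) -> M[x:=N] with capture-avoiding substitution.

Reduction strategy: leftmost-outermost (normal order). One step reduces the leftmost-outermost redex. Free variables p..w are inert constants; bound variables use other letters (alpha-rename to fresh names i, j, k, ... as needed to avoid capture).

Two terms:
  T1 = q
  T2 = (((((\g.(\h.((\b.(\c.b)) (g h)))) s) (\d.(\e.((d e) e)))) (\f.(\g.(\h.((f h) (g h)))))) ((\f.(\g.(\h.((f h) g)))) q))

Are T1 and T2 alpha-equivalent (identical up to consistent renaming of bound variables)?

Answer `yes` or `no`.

Term 1: q
Term 2: (((((\g.(\h.((\b.(\c.b)) (g h)))) s) (\d.(\e.((d e) e)))) (\f.(\g.(\h.((f h) (g h)))))) ((\f.(\g.(\h.((f h) g)))) q))
Alpha-equivalence: compare structure up to binder renaming.
Result: False

Answer: no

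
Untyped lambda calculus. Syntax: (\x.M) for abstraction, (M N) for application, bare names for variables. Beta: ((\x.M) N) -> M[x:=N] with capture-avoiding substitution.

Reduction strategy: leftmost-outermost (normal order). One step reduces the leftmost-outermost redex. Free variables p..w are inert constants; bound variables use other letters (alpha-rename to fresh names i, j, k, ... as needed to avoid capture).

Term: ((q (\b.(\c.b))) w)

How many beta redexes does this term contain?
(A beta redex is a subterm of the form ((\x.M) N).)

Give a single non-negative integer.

Term: ((q (\b.(\c.b))) w)
  (no redexes)
Total redexes: 0

Answer: 0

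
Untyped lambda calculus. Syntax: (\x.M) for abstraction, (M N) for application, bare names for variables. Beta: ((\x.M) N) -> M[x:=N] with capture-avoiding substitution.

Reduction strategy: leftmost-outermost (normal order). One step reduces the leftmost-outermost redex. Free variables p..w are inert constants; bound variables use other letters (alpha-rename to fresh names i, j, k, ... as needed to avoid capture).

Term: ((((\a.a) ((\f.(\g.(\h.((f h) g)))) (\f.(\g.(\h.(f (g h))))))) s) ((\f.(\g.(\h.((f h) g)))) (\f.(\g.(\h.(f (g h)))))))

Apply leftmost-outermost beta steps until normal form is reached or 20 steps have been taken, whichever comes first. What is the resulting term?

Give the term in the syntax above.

Answer: (\h.(\i.(\j.(i ((s h) j)))))

Derivation:
Step 0: ((((\a.a) ((\f.(\g.(\h.((f h) g)))) (\f.(\g.(\h.(f (g h))))))) s) ((\f.(\g.(\h.((f h) g)))) (\f.(\g.(\h.(f (g h)))))))
Step 1: ((((\f.(\g.(\h.((f h) g)))) (\f.(\g.(\h.(f (g h)))))) s) ((\f.(\g.(\h.((f h) g)))) (\f.(\g.(\h.(f (g h)))))))
Step 2: (((\g.(\h.(((\f.(\g.(\h.(f (g h))))) h) g))) s) ((\f.(\g.(\h.((f h) g)))) (\f.(\g.(\h.(f (g h)))))))
Step 3: ((\h.(((\f.(\g.(\h.(f (g h))))) h) s)) ((\f.(\g.(\h.((f h) g)))) (\f.(\g.(\h.(f (g h)))))))
Step 4: (((\f.(\g.(\h.(f (g h))))) ((\f.(\g.(\h.((f h) g)))) (\f.(\g.(\h.(f (g h))))))) s)
Step 5: ((\g.(\h.(((\f.(\g.(\h.((f h) g)))) (\f.(\g.(\h.(f (g h)))))) (g h)))) s)
Step 6: (\h.(((\f.(\g.(\h.((f h) g)))) (\f.(\g.(\h.(f (g h)))))) (s h)))
Step 7: (\h.((\g.(\h.(((\f.(\g.(\h.(f (g h))))) h) g))) (s h)))
Step 8: (\h.(\i.(((\f.(\g.(\h.(f (g h))))) i) (s h))))
Step 9: (\h.(\i.((\g.(\h.(i (g h)))) (s h))))
Step 10: (\h.(\i.(\j.(i ((s h) j)))))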